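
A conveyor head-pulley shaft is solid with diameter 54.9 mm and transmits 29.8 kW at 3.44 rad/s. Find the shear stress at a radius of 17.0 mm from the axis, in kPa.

165000 kPa

ω = 3.44 rad/s, so T = P/ω = 29.8×10³ / 3.440 = 8663 N·m.
J = πd⁴/32 = π(0.0549)⁴/32 = 8.918×10^-7 m⁴.
Shear stress varies linearly with radius: τ = T·r/J = 8663 × 0.0170 / 8.918×10^-7 = 1.651×10^8 Pa.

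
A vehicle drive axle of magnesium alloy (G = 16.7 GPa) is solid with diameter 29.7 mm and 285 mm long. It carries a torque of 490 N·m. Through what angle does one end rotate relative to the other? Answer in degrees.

6.27°

J = πd⁴/32 = π(0.0297)⁴/32 = 7.639×10^-8 m⁴.
θ = T·L/(G·J) = 490.0 × 0.285 / (16.7×10⁹ × 7.639×10^-8) = 0.1095 rad.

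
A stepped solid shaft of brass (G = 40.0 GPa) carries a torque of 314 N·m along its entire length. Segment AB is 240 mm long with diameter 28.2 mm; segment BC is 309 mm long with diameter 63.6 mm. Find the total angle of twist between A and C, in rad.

J_AB = π(0.0282)⁴/32 = 6.21×10^-8 m⁴; J_BC = π(0.0636)⁴/32 = 1.61×10^-6 m⁴.
θ = (T/G)·Σ L_i/J_i = (314.0/40.0×10⁹)·(0.240/6.21×10^-8 + 0.309/1.61×10^-6) = 0.03185 rad.

0.0319 rad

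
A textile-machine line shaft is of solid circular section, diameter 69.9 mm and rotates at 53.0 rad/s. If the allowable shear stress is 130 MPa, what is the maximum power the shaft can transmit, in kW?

J = πd⁴/32 = π(0.0699)⁴/32 = 2.344×10^-6 m⁴.
T_max = τ_allow·J/r = 1.30×10^8 × 2.344×10^-6 / 0.0350 = 8718 N·m.
ω = 53.0 rad/s, so P_max = T_max·ω = 4.620×10^5 W.

462 kW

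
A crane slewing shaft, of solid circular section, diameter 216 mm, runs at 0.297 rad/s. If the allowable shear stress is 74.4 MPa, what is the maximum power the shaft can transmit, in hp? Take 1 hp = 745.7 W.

J = πd⁴/32 = π(0.216)⁴/32 = 2.137×10^-4 m⁴.
T_max = τ_allow·J/r = 7.44×10^7 × 2.137×10^-4 / 0.108 = 147200 N·m.
ω = 0.297 rad/s, so P_max = T_max·ω = 4.372×10^4 W.

58.6 hp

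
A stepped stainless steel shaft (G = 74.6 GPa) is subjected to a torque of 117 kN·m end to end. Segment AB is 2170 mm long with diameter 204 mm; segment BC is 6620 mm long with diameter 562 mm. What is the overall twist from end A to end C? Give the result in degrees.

1.21°

J_AB = π(0.204)⁴/32 = 1.70×10^-4 m⁴; J_BC = π(0.562)⁴/32 = 9.79×10^-3 m⁴.
θ = (T/G)·Σ L_i/J_i = (117000/74.6×10⁹)·(2.17/1.70×10^-4 + 6.62/9.79×10^-3) = 0.02108 rad.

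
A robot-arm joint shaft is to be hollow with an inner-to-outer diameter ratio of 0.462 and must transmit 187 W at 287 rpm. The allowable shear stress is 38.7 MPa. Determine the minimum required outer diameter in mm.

9.50 mm

ω = 2π·287/60 = 30.05 rad/s, so T = P/ω = 187 / 30.05 = 6.222 N·m.
For a hollow shaft with d_i/d_o = 0.462: τ_max = 16T/(π d_o³ (1−k⁴)), so d_o = [16T/(π τ_allow (1−k⁴))]^(1/3) = [16·6.222/(π·3.87×10^7·0.9544)]^(1/3) = 0.009502 m.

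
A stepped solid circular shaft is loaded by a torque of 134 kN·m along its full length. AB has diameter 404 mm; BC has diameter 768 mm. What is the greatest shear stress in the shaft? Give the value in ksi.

1.50 ksi

Under the same torque, τ_max = 16T/(πd³) is largest where d is smallest — segment AB (d = 404 mm).
τ_max = 16·134000/(π·(0.404)³) = 1.035×10^7 Pa.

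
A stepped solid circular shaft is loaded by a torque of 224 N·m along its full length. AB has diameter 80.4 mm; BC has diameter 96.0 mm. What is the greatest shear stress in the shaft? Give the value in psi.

Under the same torque, τ_max = 16T/(πd³) is largest where d is smallest — segment AB (d = 80.4 mm).
τ_max = 16·224.0/(π·(0.0804)³) = 2.195×10^6 Pa.

318 psi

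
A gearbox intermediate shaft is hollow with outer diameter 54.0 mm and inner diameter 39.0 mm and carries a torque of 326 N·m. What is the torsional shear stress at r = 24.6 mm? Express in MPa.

J = π(d_o⁴ − d_i⁴)/32 = π(0.0540⁴ − 0.0390⁴)/32 = 6.077×10^-7 m⁴.
Shear stress varies linearly with radius: τ = T·r/J = 326.0 × 0.0246 / 6.077×10^-7 = 1.320×10^7 Pa.

13.2 MPa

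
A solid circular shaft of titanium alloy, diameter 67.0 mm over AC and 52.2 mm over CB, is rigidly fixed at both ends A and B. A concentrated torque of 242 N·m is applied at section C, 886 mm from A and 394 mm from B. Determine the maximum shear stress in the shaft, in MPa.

Compatibility: T_A·a/J_AC = T_B·b/J_CB with T_A + T_B = T₀.
J_AC = 1.98×10^-6 m⁴, J_CB = 7.29×10^-7 m⁴, so T_A = T₀·(J_AC/a)/((J_AC/a)+(J_CB/b)) = 132.3 N·m, T_B = 109.7 N·m.
τ in each portion: τ_AC = 2.24×10^6 Pa, τ_CB = 3.93×10^6 Pa; maximum is in CB.
τ_max = T_CB·r/J = 109.7·0.0261/7.29×10^-7 = 3.926×10^6 Pa.

3.93 MPa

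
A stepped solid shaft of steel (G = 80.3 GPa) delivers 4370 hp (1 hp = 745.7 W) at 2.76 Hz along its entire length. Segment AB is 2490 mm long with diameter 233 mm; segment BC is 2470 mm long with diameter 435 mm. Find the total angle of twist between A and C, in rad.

0.0218 rad

ω = 2π·2.76 = 17.34 rad/s, so T = P/ω = 4370×745.7 / 17.34 = 187900 N·m.
J_AB = π(0.233)⁴/32 = 2.89×10^-4 m⁴; J_BC = π(0.435)⁴/32 = 3.52×10^-3 m⁴.
θ = (T/G)·Σ L_i/J_i = (187900/80.3×10⁹)·(2.49/2.89×10^-4 + 2.47/3.52×10^-3) = 0.02178 rad.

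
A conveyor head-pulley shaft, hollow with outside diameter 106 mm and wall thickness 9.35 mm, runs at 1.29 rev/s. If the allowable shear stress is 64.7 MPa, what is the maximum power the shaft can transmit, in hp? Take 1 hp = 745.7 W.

J = π(d_o⁴ − d_i⁴)/32 = π(0.106⁴ − 0.0873⁴)/32 = 6.692×10^-6 m⁴.
T_max = τ_allow·J/r = 6.47×10^7 × 6.692×10^-6 / 0.0530 = 8169 N·m.
ω = 2π·1.29 = 8.105 rad/s, so P_max = T_max·ω = 6.621×10^4 W.

88.8 hp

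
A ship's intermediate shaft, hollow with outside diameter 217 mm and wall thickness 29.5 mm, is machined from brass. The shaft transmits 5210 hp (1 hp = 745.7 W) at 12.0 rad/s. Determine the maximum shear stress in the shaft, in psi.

32600 psi

ω = 12.0 rad/s, so T = P/ω = 5210×745.7 / 12.00 = 323800 N·m.
J = π(d_o⁴ − d_i⁴)/32 = π(0.217⁴ − 0.158⁴)/32 = 1.565×10^-4 m⁴.
τ_max = T·r/J = 323800 × 0.108 / 1.565×10^-4 = 2.244×10^8 Pa.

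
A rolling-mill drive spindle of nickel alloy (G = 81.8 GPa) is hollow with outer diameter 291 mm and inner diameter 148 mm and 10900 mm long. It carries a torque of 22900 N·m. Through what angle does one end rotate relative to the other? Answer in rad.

J = π(d_o⁴ − d_i⁴)/32 = π(0.291⁴ − 0.148⁴)/32 = 6.569×10^-4 m⁴.
θ = T·L/(G·J) = 22900 × 10.9 / (81.8×10⁹ × 6.569×10^-4) = 4.645×10^-3 rad.

0.00465 rad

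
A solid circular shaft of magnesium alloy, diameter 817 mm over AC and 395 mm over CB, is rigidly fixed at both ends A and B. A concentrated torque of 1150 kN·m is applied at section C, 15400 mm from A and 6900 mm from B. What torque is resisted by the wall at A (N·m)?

1.03e6 N·m

Compatibility: T_A·a/J_AC = T_B·b/J_CB with T_A + T_B = T₀.
J_AC = 0.0437 m⁴, J_CB = 2.39×10^-3 m⁴, so T_A = T₀·(J_AC/a)/((J_AC/a)+(J_CB/b)) = 1.025e6 N·m, T_B = 125000 N·m.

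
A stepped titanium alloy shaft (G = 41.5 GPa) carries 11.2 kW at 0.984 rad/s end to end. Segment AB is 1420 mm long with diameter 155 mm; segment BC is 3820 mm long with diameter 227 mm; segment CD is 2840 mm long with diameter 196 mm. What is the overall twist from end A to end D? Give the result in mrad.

ω = 0.984 rad/s, so T = P/ω = 11.2×10³ / 0.9840 = 11380 N·m.
J_AB = π(0.155)⁴/32 = 5.67×10^-5 m⁴; J_BC = π(0.227)⁴/32 = 2.61×10^-4 m⁴; J_CD = π(0.196)⁴/32 = 1.45×10^-4 m⁴.
θ = (T/G)·Σ L_i/J_i = (11380/41.5×10⁹)·(1.42/5.67×10^-5 + 3.82/2.61×10^-4 + 2.84/1.45×10^-4) = 0.01627 rad.

16.3 mrad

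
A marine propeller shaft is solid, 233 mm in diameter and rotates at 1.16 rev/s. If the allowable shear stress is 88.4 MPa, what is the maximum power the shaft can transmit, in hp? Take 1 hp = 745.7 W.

J = πd⁴/32 = π(0.233)⁴/32 = 2.894×10^-4 m⁴.
T_max = τ_allow·J/r = 8.84×10^7 × 2.894×10^-4 / 0.117 = 219600 N·m.
ω = 2π·1.16 = 7.288 rad/s, so P_max = T_max·ω = 1.600×10^6 W.

2150 hp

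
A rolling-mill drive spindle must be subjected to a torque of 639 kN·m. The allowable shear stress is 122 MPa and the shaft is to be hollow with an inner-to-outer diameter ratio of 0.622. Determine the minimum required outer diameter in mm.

315 mm

For a hollow shaft with d_i/d_o = 0.622: τ_max = 16T/(π d_o³ (1−k⁴)), so d_o = [16T/(π τ_allow (1−k⁴))]^(1/3) = [16·639000/(π·1.22×10^8·0.8503)]^(1/3) = 0.3154 m.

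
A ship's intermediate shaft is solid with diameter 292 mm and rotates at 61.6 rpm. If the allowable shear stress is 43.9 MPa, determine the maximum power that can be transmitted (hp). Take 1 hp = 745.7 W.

1860 hp

J = πd⁴/32 = π(0.292)⁴/32 = 7.137×10^-4 m⁴.
T_max = τ_allow·J/r = 4.39×10^7 × 7.137×10^-4 / 0.146 = 214600 N·m.
ω = 2π·61.6/60 = 6.451 rad/s, so P_max = T_max·ω = 1.384×10^6 W.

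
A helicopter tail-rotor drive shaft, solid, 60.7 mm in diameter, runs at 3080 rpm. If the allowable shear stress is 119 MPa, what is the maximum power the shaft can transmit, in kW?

J = πd⁴/32 = π(0.0607)⁴/32 = 1.333×10^-6 m⁴.
T_max = τ_allow·J/r = 1.19×10^8 × 1.333×10^-6 / 0.0304 = 5226 N·m.
ω = 2π·3080/60 = 322.5 rad/s, so P_max = T_max·ω = 1.685×10^6 W.

1690 kW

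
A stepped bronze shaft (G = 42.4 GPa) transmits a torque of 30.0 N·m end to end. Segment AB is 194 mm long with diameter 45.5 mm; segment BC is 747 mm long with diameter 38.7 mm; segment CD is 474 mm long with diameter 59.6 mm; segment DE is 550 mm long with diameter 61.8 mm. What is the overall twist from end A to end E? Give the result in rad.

0.00327 rad

J_AB = π(0.0455)⁴/32 = 4.21×10^-7 m⁴; J_BC = π(0.0387)⁴/32 = 2.20×10^-7 m⁴; J_CD = π(0.0596)⁴/32 = 1.24×10^-6 m⁴; J_DE = π(0.0618)⁴/32 = 1.43×10^-6 m⁴.
θ = (T/G)·Σ L_i/J_i = (30.00/42.4×10⁹)·(0.194/4.21×10^-7 + 0.747/2.20×10^-7 + 0.474/1.24×10^-6 + 0.550/1.43×10^-6) = 3.269×10^-3 rad.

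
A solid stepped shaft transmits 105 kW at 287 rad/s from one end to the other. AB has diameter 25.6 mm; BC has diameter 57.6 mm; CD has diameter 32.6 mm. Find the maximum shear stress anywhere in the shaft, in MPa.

ω = 287 rad/s, so T = P/ω = 105×10³ / 287.0 = 365.9 N·m.
Under the same torque, τ_max = 16T/(πd³) is largest where d is smallest — segment AB (d = 25.6 mm).
τ_max = 16·365.9/(π·(0.0256)³) = 1.111×10^8 Pa.

111 MPa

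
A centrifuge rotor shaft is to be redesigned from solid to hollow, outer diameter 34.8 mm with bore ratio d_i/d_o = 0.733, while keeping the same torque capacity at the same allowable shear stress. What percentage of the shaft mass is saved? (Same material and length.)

Equal τ_max and T ⇒ the solid shaft needs d_s³ = d_o³(1−k⁴), so d_s = 34.8·(1−0.733⁴)^(1/3) = 31.06 mm.
Area ratio A_h/A_s = d_o²(1−k²)/d_s² = (1−k²)/(1−k⁴)^(2/3) = 0.5807.
Mass saving = 1 − 0.5807 = 41.9 %.

41.9 %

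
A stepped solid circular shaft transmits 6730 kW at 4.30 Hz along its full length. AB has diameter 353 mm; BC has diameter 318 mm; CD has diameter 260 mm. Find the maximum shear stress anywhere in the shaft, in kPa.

ω = 2π·4.30 = 27.02 rad/s, so T = P/ω = 6730×10³ / 27.02 = 249100 N·m.
Under the same torque, τ_max = 16T/(πd³) is largest where d is smallest — segment CD (d = 260 mm).
τ_max = 16·249100/(π·(0.260)³) = 7.218×10^7 Pa.

72200 kPa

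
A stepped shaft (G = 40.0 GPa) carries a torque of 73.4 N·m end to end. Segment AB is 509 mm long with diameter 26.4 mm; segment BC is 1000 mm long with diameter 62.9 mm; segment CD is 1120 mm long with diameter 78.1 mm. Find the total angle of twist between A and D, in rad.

J_AB = π(0.0264)⁴/32 = 4.77×10^-8 m⁴; J_BC = π(0.0629)⁴/32 = 1.54×10^-6 m⁴; J_CD = π(0.0781)⁴/32 = 3.65×10^-6 m⁴.
θ = (T/G)·Σ L_i/J_i = (73.40/40.0×10⁹)·(0.509/4.77×10^-8 + 1.00/1.54×10^-6 + 1.12/3.65×10^-6) = 0.02134 rad.

0.0213 rad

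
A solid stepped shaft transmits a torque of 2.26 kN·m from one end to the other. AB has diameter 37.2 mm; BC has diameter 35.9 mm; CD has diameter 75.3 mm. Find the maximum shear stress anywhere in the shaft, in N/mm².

Under the same torque, τ_max = 16T/(πd³) is largest where d is smallest — segment BC (d = 35.9 mm).
τ_max = 16·2260/(π·(0.0359)³) = 2.488×10^8 Pa.

249 N/mm²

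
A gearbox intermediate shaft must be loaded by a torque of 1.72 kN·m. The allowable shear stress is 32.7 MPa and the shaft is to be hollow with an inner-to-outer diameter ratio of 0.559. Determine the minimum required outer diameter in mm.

66.7 mm

For a hollow shaft with d_i/d_o = 0.559: τ_max = 16T/(π d_o³ (1−k⁴)), so d_o = [16T/(π τ_allow (1−k⁴))]^(1/3) = [16·1720/(π·3.27×10^7·0.9024)]^(1/3) = 0.06671 m.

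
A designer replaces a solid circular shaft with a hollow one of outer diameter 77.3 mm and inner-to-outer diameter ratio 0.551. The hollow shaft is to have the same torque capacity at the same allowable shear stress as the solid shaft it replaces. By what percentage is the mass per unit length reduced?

25.7 %

Equal τ_max and T ⇒ the solid shaft needs d_s³ = d_o³(1−k⁴), so d_s = 77.3·(1−0.551⁴)^(1/3) = 74.85 mm.
Area ratio A_h/A_s = d_o²(1−k²)/d_s² = (1−k²)/(1−k⁴)^(2/3) = 0.7428.
Mass saving = 1 − 0.7428 = 25.7 %.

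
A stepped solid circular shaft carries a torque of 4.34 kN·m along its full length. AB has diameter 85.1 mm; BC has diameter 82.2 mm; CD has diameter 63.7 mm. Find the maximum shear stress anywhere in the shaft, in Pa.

Under the same torque, τ_max = 16T/(πd³) is largest where d is smallest — segment CD (d = 63.7 mm).
τ_max = 16·4340/(π·(0.0637)³) = 8.551×10^7 Pa.

8.55e7 Pa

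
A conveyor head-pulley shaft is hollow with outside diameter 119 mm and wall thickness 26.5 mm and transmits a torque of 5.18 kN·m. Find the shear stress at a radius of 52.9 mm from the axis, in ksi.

2.23 ksi

J = π(d_o⁴ − d_i⁴)/32 = π(0.119⁴ − 0.0660⁴)/32 = 1.782×10^-5 m⁴.
Shear stress varies linearly with radius: τ = T·r/J = 5180 × 0.0529 / 1.782×10^-5 = 1.537×10^7 Pa.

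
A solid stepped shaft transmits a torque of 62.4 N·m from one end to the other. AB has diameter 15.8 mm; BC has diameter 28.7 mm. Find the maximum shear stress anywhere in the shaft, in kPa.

80600 kPa

Under the same torque, τ_max = 16T/(πd³) is largest where d is smallest — segment AB (d = 15.8 mm).
τ_max = 16·62.40/(π·(0.0158)³) = 8.057×10^7 Pa.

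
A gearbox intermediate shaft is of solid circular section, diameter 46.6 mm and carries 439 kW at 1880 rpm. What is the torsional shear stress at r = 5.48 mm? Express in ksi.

ω = 2π·1880/60 = 196.9 rad/s, so T = P/ω = 439×10³ / 196.9 = 2230 N·m.
J = πd⁴/32 = π(0.0466)⁴/32 = 4.630×10^-7 m⁴.
Shear stress varies linearly with radius: τ = T·r/J = 2230 × 0.00548 / 4.630×10^-7 = 2.639×10^7 Pa.

3.83 ksi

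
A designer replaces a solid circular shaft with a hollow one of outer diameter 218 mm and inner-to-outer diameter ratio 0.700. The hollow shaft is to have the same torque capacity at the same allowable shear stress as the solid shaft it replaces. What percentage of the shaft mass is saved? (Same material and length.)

Equal τ_max and T ⇒ the solid shaft needs d_s³ = d_o³(1−k⁴), so d_s = 218·(1−0.700⁴)^(1/3) = 198.9 mm.
Area ratio A_h/A_s = d_o²(1−k²)/d_s² = (1−k²)/(1−k⁴)^(2/3) = 0.6124.
Mass saving = 1 − 0.6124 = 38.8 %.

38.8 %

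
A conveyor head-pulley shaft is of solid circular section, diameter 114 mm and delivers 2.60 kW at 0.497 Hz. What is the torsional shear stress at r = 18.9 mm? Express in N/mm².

ω = 2π·0.497 = 3.123 rad/s, so T = P/ω = 2.60×10³ / 3.123 = 832.6 N·m.
J = πd⁴/32 = π(0.114)⁴/32 = 1.658×10^-5 m⁴.
Shear stress varies linearly with radius: τ = T·r/J = 832.6 × 0.0189 / 1.658×10^-5 = 9.490×10^5 Pa.

0.949 N/mm²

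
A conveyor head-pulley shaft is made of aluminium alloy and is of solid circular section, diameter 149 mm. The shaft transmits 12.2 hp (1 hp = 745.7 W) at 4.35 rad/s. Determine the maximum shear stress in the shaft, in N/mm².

ω = 4.35 rad/s, so T = P/ω = 12.2×745.7 / 4.350 = 2091 N·m.
J = πd⁴/32 = π(0.149)⁴/32 = 4.839×10^-5 m⁴.
τ_max = T·r/J = 2091 × 0.0745 / 4.839×10^-5 = 3.220×10^6 Pa.

3.22 N/mm²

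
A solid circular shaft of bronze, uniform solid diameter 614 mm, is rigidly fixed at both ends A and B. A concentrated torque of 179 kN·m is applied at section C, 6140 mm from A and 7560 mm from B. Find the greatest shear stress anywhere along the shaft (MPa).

With uniform GJ and both ends fixed, compatibility θ_AC = θ_CB gives T_A·a = T_B·b, together with T_A + T_B = T₀.
T_A = T₀·b/(a+b) = 179000·7560/13700 = 98780 N·m; T_B = 80220 N·m.
τ in each portion: τ_AC = 2.17×10^6 Pa, τ_CB = 1.77×10^6 Pa; maximum is in AC.
τ_max = T_AC·r/J = 98780·0.307/0.0140 = 2.173×10^6 Pa.

2.17 MPa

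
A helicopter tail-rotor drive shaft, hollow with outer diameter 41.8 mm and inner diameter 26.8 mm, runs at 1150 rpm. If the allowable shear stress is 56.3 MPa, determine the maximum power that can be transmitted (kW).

J = π(d_o⁴ − d_i⁴)/32 = π(0.0418⁴ − 0.0268⁴)/32 = 2.491×10^-7 m⁴.
T_max = τ_allow·J/r = 5.63×10^7 × 2.491×10^-7 / 0.0209 = 670.9 N·m.
ω = 2π·1150/60 = 120.4 rad/s, so P_max = T_max·ω = 8.080×10^4 W.

80.8 kW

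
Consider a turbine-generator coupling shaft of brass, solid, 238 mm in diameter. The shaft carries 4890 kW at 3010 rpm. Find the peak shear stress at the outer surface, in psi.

ω = 2π·3010/60 = 315.2 rad/s, so T = P/ω = 4890×10³ / 315.2 = 15510 N·m.
J = πd⁴/32 = π(0.238)⁴/32 = 3.150×10^-4 m⁴.
τ_max = T·r/J = 15510 × 0.119 / 3.150×10^-4 = 5.861×10^6 Pa.

850 psi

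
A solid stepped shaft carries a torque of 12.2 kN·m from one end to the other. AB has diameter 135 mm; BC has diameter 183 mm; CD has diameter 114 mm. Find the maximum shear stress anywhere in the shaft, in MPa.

41.9 MPa

Under the same torque, τ_max = 16T/(πd³) is largest where d is smallest — segment CD (d = 114 mm).
τ_max = 16·12200/(π·(0.114)³) = 4.194×10^7 Pa.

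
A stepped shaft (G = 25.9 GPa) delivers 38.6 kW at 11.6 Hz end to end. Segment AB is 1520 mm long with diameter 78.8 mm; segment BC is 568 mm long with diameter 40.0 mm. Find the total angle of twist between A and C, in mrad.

54.4 mrad

ω = 2π·11.6 = 72.88 rad/s, so T = P/ω = 38.6×10³ / 72.88 = 529.6 N·m.
J_AB = π(0.0788)⁴/32 = 3.79×10^-6 m⁴; J_BC = π(0.0400)⁴/32 = 2.51×10^-7 m⁴.
θ = (T/G)·Σ L_i/J_i = (529.6/25.9×10⁹)·(1.52/3.79×10^-6 + 0.568/2.51×10^-7) = 0.05442 rad.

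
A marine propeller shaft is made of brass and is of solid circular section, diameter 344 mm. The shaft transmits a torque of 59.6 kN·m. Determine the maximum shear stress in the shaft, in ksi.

J = πd⁴/32 = π(0.344)⁴/32 = 1.375×10^-3 m⁴.
τ_max = T·r/J = 59600 × 0.172 / 1.375×10^-3 = 7.457×10^6 Pa.

1.08 ksi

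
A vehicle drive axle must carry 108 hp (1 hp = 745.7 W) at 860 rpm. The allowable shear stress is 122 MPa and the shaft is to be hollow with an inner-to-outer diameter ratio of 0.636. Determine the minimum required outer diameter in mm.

ω = 2π·860/60 = 90.06 rad/s, so T = P/ω = 108×745.7 / 90.06 = 894.3 N·m.
For a hollow shaft with d_i/d_o = 0.636: τ_max = 16T/(π d_o³ (1−k⁴)), so d_o = [16T/(π τ_allow (1−k⁴))]^(1/3) = [16·894.3/(π·1.22×10^8·0.8364)]^(1/3) = 0.03547 m.

35.5 mm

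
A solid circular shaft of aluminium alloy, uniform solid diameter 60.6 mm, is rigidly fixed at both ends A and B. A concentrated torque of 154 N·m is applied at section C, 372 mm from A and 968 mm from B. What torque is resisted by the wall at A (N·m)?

With uniform GJ and both ends fixed, compatibility θ_AC = θ_CB gives T_A·a = T_B·b, together with T_A + T_B = T₀.
T_A = T₀·b/(a+b) = 154.0·968/1340 = 111.2 N·m; T_B = 42.75 N·m.

111 N·m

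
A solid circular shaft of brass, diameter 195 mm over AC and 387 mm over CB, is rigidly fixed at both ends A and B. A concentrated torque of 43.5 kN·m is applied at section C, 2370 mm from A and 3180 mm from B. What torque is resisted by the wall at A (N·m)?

Compatibility: T_A·a/J_AC = T_B·b/J_CB with T_A + T_B = T₀.
J_AC = 1.42×10^-4 m⁴, J_CB = 2.20×10^-3 m⁴, so T_A = T₀·(J_AC/a)/((J_AC/a)+(J_CB/b)) = 3463 N·m, T_B = 40040 N·m.

3460 N·m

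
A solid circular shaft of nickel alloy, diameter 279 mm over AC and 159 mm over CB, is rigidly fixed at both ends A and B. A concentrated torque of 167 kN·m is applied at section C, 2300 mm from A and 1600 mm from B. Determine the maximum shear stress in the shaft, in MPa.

34.0 MPa

Compatibility: T_A·a/J_AC = T_B·b/J_CB with T_A + T_B = T₀.
J_AC = 5.95×10^-4 m⁴, J_CB = 6.27×10^-5 m⁴, so T_A = T₀·(J_AC/a)/((J_AC/a)+(J_CB/b)) = 145000 N·m, T_B = 21990 N·m.
τ in each portion: τ_AC = 3.40×10^7 Pa, τ_CB = 2.79×10^7 Pa; maximum is in AC.
τ_max = T_AC·r/J = 145000·0.140/5.95×10^-4 = 3.401×10^7 Pa.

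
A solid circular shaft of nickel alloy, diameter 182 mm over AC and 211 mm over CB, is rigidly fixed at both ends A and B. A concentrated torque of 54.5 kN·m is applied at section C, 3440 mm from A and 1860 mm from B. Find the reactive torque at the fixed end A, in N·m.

Compatibility: T_A·a/J_AC = T_B·b/J_CB with T_A + T_B = T₀.
J_AC = 1.08×10^-4 m⁴, J_CB = 1.95×10^-4 m⁴, so T_A = T₀·(J_AC/a)/((J_AC/a)+(J_CB/b)) = 12550 N·m, T_B = 41950 N·m.

12600 N·m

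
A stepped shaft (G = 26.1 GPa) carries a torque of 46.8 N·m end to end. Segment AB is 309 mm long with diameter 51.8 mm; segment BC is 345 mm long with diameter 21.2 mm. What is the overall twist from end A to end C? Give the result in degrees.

J_AB = π(0.0518)⁴/32 = 7.07×10^-7 m⁴; J_BC = π(0.0212)⁴/32 = 1.98×10^-8 m⁴.
θ = (T/G)·Σ L_i/J_i = (46.80/26.1×10⁹)·(0.309/7.07×10^-7 + 0.345/1.98×10^-8) = 0.03198 rad.

1.83°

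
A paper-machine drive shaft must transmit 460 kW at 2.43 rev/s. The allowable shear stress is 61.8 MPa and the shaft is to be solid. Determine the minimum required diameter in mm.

ω = 2π·2.43 = 15.27 rad/s, so T = P/ω = 460×10³ / 15.27 = 30130 N·m.
For a solid shaft τ_max = 16T/(πd³), so d = (16T/(π τ_allow))^(1/3) = (16·30130/(π·6.18×10^7))^(1/3) = 0.1354 m.

135 mm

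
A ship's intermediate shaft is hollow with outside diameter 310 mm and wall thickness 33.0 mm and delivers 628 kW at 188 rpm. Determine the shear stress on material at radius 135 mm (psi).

1120 psi

ω = 2π·188/60 = 19.69 rad/s, so T = P/ω = 628×10³ / 19.69 = 31900 N·m.
J = π(d_o⁴ − d_i⁴)/32 = π(0.310⁴ − 0.244⁴)/32 = 5.587×10^-4 m⁴.
Shear stress varies linearly with radius: τ = T·r/J = 31900 × 0.135 / 5.587×10^-4 = 7.708×10^6 Pa.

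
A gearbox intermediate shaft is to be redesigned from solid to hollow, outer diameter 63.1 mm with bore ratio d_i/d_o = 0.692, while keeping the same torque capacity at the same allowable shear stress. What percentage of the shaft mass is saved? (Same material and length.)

38.0 %

Equal τ_max and T ⇒ the solid shaft needs d_s³ = d_o³(1−k⁴), so d_s = 63.1·(1−0.692⁴)^(1/3) = 57.85 mm.
Area ratio A_h/A_s = d_o²(1−k²)/d_s² = (1−k²)/(1−k⁴)^(2/3) = 0.6200.
Mass saving = 1 − 0.6200 = 38.0 %.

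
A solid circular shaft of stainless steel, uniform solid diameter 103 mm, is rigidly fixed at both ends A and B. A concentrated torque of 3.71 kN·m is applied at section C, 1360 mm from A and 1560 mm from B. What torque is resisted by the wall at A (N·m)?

1980 N·m

With uniform GJ and both ends fixed, compatibility θ_AC = θ_CB gives T_A·a = T_B·b, together with T_A + T_B = T₀.
T_A = T₀·b/(a+b) = 3710·1560/2920 = 1982 N·m; T_B = 1728 N·m.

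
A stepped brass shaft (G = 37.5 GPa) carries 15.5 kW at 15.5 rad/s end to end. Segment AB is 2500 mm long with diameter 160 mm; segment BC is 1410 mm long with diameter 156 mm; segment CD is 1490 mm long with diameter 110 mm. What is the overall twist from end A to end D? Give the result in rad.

0.00445 rad

ω = 15.5 rad/s, so T = P/ω = 15.5×10³ / 15.50 = 1000 N·m.
J_AB = π(0.160)⁴/32 = 6.43×10^-5 m⁴; J_BC = π(0.156)⁴/32 = 5.81×10^-5 m⁴; J_CD = π(0.110)⁴/32 = 1.44×10^-5 m⁴.
θ = (T/G)·Σ L_i/J_i = (1000/37.5×10⁹)·(2.50/6.43×10^-5 + 1.41/5.81×10^-5 + 1.49/1.44×10^-5) = 4.447×10^-3 rad.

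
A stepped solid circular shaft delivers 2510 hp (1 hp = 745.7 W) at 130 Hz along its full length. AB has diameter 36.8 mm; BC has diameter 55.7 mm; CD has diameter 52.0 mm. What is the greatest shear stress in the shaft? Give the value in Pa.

2.34e8 Pa

ω = 2π·130 = 816.8 rad/s, so T = P/ω = 2510×745.7 / 816.8 = 2291 N·m.
Under the same torque, τ_max = 16T/(πd³) is largest where d is smallest — segment AB (d = 36.8 mm).
τ_max = 16·2291/(π·(0.0368)³) = 2.342×10^8 Pa.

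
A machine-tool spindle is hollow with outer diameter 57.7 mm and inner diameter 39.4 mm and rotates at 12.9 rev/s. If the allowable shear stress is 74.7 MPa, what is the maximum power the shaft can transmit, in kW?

179 kW

J = π(d_o⁴ − d_i⁴)/32 = π(0.0577⁴ − 0.0394⁴)/32 = 8.516×10^-7 m⁴.
T_max = τ_allow·J/r = 7.47×10^7 × 8.516×10^-7 / 0.0289 = 2205 N·m.
ω = 2π·12.9 = 81.05 rad/s, so P_max = T_max·ω = 1.787×10^5 W.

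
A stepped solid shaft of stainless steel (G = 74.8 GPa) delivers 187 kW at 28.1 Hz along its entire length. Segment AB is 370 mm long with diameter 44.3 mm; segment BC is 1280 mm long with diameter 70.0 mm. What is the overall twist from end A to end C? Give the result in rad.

0.0215 rad

ω = 2π·28.1 = 176.6 rad/s, so T = P/ω = 187×10³ / 176.6 = 1059 N·m.
J_AB = π(0.0443)⁴/32 = 3.78×10^-7 m⁴; J_BC = π(0.0700)⁴/32 = 2.36×10^-6 m⁴.
θ = (T/G)·Σ L_i/J_i = (1059/74.8×10⁹)·(0.370/3.78×10^-7 + 1.28/2.36×10^-6) = 0.02155 rad.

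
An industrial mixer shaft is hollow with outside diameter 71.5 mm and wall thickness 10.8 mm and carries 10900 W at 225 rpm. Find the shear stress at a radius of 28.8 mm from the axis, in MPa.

ω = 2π·225/60 = 23.56 rad/s, so T = P/ω = 10900 / 23.56 = 462.6 N·m.
J = π(d_o⁴ − d_i⁴)/32 = π(0.0715⁴ − 0.0499⁴)/32 = 1.957×10^-6 m⁴.
Shear stress varies linearly with radius: τ = T·r/J = 462.6 × 0.0288 / 1.957×10^-6 = 6.808×10^6 Pa.

6.81 MPa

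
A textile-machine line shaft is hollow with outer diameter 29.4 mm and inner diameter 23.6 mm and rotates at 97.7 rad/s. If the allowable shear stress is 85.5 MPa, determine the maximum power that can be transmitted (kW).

24.4 kW

J = π(d_o⁴ − d_i⁴)/32 = π(0.0294⁴ − 0.0236⁴)/32 = 4.289×10^-8 m⁴.
T_max = τ_allow·J/r = 8.55×10^7 × 4.289×10^-8 / 0.0147 = 249.5 N·m.
ω = 97.7 rad/s, so P_max = T_max·ω = 2.437×10^4 W.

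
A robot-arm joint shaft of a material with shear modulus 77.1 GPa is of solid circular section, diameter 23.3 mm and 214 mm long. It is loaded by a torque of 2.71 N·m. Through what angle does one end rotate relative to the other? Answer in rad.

2.60e-4 rad

J = πd⁴/32 = π(0.0233)⁴/32 = 2.894×10^-8 m⁴.
θ = T·L/(G·J) = 2.710 × 0.214 / (77.1×10⁹ × 2.894×10^-8) = 2.600×10^-4 rad.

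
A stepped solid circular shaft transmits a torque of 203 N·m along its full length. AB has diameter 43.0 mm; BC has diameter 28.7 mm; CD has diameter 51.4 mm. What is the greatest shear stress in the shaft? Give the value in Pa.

Under the same torque, τ_max = 16T/(πd³) is largest where d is smallest — segment BC (d = 28.7 mm).
τ_max = 16·203.0/(π·(0.0287)³) = 4.373×10^7 Pa.

4.37e7 Pa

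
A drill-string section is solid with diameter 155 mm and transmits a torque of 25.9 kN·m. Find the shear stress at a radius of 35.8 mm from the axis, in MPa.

16.4 MPa

J = πd⁴/32 = π(0.155)⁴/32 = 5.667×10^-5 m⁴.
Shear stress varies linearly with radius: τ = T·r/J = 25900 × 0.0358 / 5.667×10^-5 = 1.636×10^7 Pa.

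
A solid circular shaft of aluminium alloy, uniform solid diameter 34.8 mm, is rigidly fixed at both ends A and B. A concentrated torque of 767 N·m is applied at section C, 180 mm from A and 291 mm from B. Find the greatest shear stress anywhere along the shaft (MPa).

57.3 MPa

With uniform GJ and both ends fixed, compatibility θ_AC = θ_CB gives T_A·a = T_B·b, together with T_A + T_B = T₀.
T_A = T₀·b/(a+b) = 767.0·291/471.0 = 473.9 N·m; T_B = 293.1 N·m.
τ in each portion: τ_AC = 5.73×10^7 Pa, τ_CB = 3.54×10^7 Pa; maximum is in AC.
τ_max = T_AC·r/J = 473.9·0.0174/1.44×10^-7 = 5.727×10^7 Pa.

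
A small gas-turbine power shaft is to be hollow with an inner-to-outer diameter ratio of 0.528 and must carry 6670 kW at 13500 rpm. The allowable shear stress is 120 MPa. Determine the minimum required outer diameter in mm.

60.1 mm

ω = 2π·13500/60 = 1414 rad/s, so T = P/ω = 6670×10³ / 1414 = 4718 N·m.
For a hollow shaft with d_i/d_o = 0.528: τ_max = 16T/(π d_o³ (1−k⁴)), so d_o = [16T/(π τ_allow (1−k⁴))]^(1/3) = [16·4718/(π·1.20×10^8·0.9223)]^(1/3) = 0.06010 m.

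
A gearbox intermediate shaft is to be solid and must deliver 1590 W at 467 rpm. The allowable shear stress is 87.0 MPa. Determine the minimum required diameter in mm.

ω = 2π·467/60 = 48.90 rad/s, so T = P/ω = 1590 / 48.90 = 32.51 N·m.
For a solid shaft τ_max = 16T/(πd³), so d = (16T/(π τ_allow))^(1/3) = (16·32.51/(π·8.70×10^7))^(1/3) = 0.01239 m.

12.4 mm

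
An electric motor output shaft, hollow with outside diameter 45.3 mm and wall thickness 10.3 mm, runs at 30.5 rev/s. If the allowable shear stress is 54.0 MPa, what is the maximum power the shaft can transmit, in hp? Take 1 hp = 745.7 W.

J = π(d_o⁴ − d_i⁴)/32 = π(0.0453⁴ − 0.0247⁴)/32 = 3.769×10^-7 m⁴.
T_max = τ_allow·J/r = 5.40×10^7 × 3.769×10^-7 / 0.0226 = 898.5 N·m.
ω = 2π·30.5 = 191.6 rad/s, so P_max = T_max·ω = 1.722×10^5 W.

231 hp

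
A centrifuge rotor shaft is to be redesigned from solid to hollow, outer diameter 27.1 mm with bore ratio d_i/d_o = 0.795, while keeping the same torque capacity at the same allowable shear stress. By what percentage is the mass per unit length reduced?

Equal τ_max and T ⇒ the solid shaft needs d_s³ = d_o³(1−k⁴), so d_s = 27.1·(1−0.795⁴)^(1/3) = 22.86 mm.
Area ratio A_h/A_s = d_o²(1−k²)/d_s² = (1−k²)/(1−k⁴)^(2/3) = 0.5170.
Mass saving = 1 − 0.5170 = 48.3 %.

48.3 %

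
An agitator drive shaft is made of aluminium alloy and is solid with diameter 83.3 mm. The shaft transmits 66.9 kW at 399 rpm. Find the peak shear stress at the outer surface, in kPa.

14100 kPa

ω = 2π·399/60 = 41.78 rad/s, so T = P/ω = 66.9×10³ / 41.78 = 1601 N·m.
J = πd⁴/32 = π(0.0833)⁴/32 = 4.727×10^-6 m⁴.
τ_max = T·r/J = 1601 × 0.0416 / 4.727×10^-6 = 1.411×10^7 Pa.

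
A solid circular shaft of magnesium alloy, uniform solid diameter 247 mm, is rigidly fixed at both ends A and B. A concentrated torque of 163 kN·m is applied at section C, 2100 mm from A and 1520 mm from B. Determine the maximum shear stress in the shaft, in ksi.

With uniform GJ and both ends fixed, compatibility θ_AC = θ_CB gives T_A·a = T_B·b, together with T_A + T_B = T₀.
T_A = T₀·b/(a+b) = 163000·1520/3620 = 68440 N·m; T_B = 94560 N·m.
τ in each portion: τ_AC = 2.31×10^7 Pa, τ_CB = 3.20×10^7 Pa; maximum is in CB.
τ_max = T_CB·r/J = 94560·0.123/3.65×10^-4 = 3.196×10^7 Pa.

4.64 ksi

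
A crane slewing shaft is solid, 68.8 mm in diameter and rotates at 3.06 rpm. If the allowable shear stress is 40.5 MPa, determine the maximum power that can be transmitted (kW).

0.830 kW

J = πd⁴/32 = π(0.0688)⁴/32 = 2.200×10^-6 m⁴.
T_max = τ_allow·J/r = 4.05×10^7 × 2.200×10^-6 / 0.0344 = 2590 N·m.
ω = 2π·3.06/60 = 0.3204 rad/s, so P_max = T_max·ω = 829.9 W.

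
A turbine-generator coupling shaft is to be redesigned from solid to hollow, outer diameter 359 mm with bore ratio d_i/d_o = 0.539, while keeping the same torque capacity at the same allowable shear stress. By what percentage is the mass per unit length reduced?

Equal τ_max and T ⇒ the solid shaft needs d_s³ = d_o³(1−k⁴), so d_s = 359·(1−0.539⁴)^(1/3) = 348.6 mm.
Area ratio A_h/A_s = d_o²(1−k²)/d_s² = (1−k²)/(1−k⁴)^(2/3) = 0.7524.
Mass saving = 1 − 0.7524 = 24.8 %.

24.8 %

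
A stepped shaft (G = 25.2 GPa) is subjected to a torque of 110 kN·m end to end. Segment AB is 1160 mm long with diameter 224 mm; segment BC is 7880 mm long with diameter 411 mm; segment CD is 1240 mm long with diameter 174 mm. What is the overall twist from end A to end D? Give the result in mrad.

92.9 mrad

J_AB = π(0.224)⁴/32 = 2.47×10^-4 m⁴; J_BC = π(0.411)⁴/32 = 2.80×10^-3 m⁴; J_CD = π(0.174)⁴/32 = 9.00×10^-5 m⁴.
θ = (T/G)·Σ L_i/J_i = (110000/25.2×10⁹)·(1.16/2.47×10^-4 + 7.88/2.80×10^-3 + 1.24/9.00×10^-5) = 0.09291 rad.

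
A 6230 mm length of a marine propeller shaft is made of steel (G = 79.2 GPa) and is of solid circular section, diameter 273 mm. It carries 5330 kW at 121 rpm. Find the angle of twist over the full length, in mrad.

ω = 2π·121/60 = 12.67 rad/s, so T = P/ω = 5330×10³ / 12.67 = 420600 N·m.
J = πd⁴/32 = π(0.273)⁴/32 = 5.453×10^-4 m⁴.
θ = T·L/(G·J) = 420600 × 6.23 / (79.2×10⁹ × 5.453×10^-4) = 0.06068 rad.

60.7 mrad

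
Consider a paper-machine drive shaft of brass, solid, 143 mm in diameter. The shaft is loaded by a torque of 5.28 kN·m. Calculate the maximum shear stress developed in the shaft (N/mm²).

9.20 N/mm²

J = πd⁴/32 = π(0.143)⁴/32 = 4.105×10^-5 m⁴.
τ_max = T·r/J = 5280 × 0.0715 / 4.105×10^-5 = 9.196×10^6 Pa.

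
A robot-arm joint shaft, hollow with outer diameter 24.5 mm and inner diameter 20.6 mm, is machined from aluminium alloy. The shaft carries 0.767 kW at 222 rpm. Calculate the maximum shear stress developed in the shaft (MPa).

ω = 2π·222/60 = 23.25 rad/s, so T = P/ω = 0.767×10³ / 23.25 = 32.99 N·m.
J = π(d_o⁴ − d_i⁴)/32 = π(0.0245⁴ − 0.0206⁴)/32 = 1.769×10^-8 m⁴.
τ_max = T·r/J = 32.99 × 0.0123 / 1.769×10^-8 = 2.284×10^7 Pa.

22.8 MPa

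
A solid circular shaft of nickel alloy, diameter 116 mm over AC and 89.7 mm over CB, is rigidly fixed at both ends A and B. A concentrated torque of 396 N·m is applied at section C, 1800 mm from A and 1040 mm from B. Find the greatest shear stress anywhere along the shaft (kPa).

Compatibility: T_A·a/J_AC = T_B·b/J_CB with T_A + T_B = T₀.
J_AC = 1.78×10^-5 m⁴, J_CB = 6.36×10^-6 m⁴, so T_A = T₀·(J_AC/a)/((J_AC/a)+(J_CB/b)) = 244.6 N·m, T_B = 151.4 N·m.
τ in each portion: τ_AC = 7.98×10^5 Pa, τ_CB = 1.07×10^6 Pa; maximum is in CB.
τ_max = T_CB·r/J = 151.4·0.0449/6.36×10^-6 = 1.068×10^6 Pa.

1070 kPa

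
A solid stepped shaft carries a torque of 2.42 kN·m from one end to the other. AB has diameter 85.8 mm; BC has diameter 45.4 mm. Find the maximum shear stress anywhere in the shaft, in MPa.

Under the same torque, τ_max = 16T/(πd³) is largest where d is smallest — segment BC (d = 45.4 mm).
τ_max = 16·2420/(π·(0.0454)³) = 1.317×10^8 Pa.

132 MPa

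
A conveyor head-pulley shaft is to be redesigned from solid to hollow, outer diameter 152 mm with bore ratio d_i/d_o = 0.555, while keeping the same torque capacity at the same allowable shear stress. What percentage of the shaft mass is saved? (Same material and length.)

Equal τ_max and T ⇒ the solid shaft needs d_s³ = d_o³(1−k⁴), so d_s = 152·(1−0.555⁴)^(1/3) = 147.0 mm.
Area ratio A_h/A_s = d_o²(1−k²)/d_s² = (1−k²)/(1−k⁴)^(2/3) = 0.7395.
Mass saving = 1 − 0.7395 = 26.0 %.

26.0 %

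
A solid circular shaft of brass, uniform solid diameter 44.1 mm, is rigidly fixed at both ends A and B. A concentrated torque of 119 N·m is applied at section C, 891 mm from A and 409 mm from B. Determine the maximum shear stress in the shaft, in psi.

With uniform GJ and both ends fixed, compatibility θ_AC = θ_CB gives T_A·a = T_B·b, together with T_A + T_B = T₀.
T_A = T₀·b/(a+b) = 119.0·409/1300 = 37.44 N·m; T_B = 81.56 N·m.
τ in each portion: τ_AC = 2.22×10^6 Pa, τ_CB = 4.84×10^6 Pa; maximum is in CB.
τ_max = T_CB·r/J = 81.56·0.0221/3.71×10^-7 = 4.843×10^6 Pa.

702 psi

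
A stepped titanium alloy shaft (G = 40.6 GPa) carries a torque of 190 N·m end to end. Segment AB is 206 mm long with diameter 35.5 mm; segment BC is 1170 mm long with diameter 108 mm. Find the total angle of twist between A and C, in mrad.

J_AB = π(0.0355)⁴/32 = 1.56×10^-7 m⁴; J_BC = π(0.108)⁴/32 = 1.34×10^-5 m⁴.
θ = (T/G)·Σ L_i/J_i = (190.0/40.6×10⁹)·(0.206/1.56×10^-7 + 1.17/1.34×10^-5) = 6.593×10^-3 rad.

6.59 mrad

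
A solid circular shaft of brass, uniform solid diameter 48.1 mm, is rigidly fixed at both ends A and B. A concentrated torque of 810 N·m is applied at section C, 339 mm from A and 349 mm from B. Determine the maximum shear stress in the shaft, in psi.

2730 psi

With uniform GJ and both ends fixed, compatibility θ_AC = θ_CB gives T_A·a = T_B·b, together with T_A + T_B = T₀.
T_A = T₀·b/(a+b) = 810.0·349/688.0 = 410.9 N·m; T_B = 399.1 N·m.
τ in each portion: τ_AC = 1.88×10^7 Pa, τ_CB = 1.83×10^7 Pa; maximum is in AC.
τ_max = T_AC·r/J = 410.9·0.0241/5.26×10^-7 = 1.880×10^7 Pa.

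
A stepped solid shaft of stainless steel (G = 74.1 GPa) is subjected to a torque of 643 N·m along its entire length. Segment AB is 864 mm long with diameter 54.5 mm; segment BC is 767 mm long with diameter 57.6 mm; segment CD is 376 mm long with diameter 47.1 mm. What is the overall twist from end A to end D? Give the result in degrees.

1.24°

J_AB = π(0.0545)⁴/32 = 8.66×10^-7 m⁴; J_BC = π(0.0576)⁴/32 = 1.08×10^-6 m⁴; J_CD = π(0.0471)⁴/32 = 4.83×10^-7 m⁴.
θ = (T/G)·Σ L_i/J_i = (643.0/74.1×10⁹)·(0.864/8.66×10^-7 + 0.767/1.08×10^-6 + 0.376/4.83×10^-7) = 0.02157 rad.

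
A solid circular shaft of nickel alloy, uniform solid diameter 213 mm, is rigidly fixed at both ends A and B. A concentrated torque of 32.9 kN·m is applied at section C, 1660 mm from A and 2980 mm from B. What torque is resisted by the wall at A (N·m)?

With uniform GJ and both ends fixed, compatibility θ_AC = θ_CB gives T_A·a = T_B·b, together with T_A + T_B = T₀.
T_A = T₀·b/(a+b) = 32900·2980/4640 = 21130 N·m; T_B = 11770 N·m.

21100 N·m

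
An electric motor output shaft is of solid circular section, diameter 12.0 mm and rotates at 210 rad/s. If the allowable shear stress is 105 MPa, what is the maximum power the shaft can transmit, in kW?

J = πd⁴/32 = π(0.0120)⁴/32 = 2.036×10^-9 m⁴.
T_max = τ_allow·J/r = 1.05×10^8 × 2.036×10^-9 / 0.00600 = 35.63 N·m.
ω = 210 rad/s, so P_max = T_max·ω = 7481 W.

7.48 kW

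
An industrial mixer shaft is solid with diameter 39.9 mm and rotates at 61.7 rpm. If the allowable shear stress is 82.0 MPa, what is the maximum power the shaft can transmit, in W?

6610 W

J = πd⁴/32 = π(0.0399)⁴/32 = 2.488×10^-7 m⁴.
T_max = τ_allow·J/r = 8.20×10^7 × 2.488×10^-7 / 0.0199 = 1023 N·m.
ω = 2π·61.7/60 = 6.461 rad/s, so P_max = T_max·ω = 6608 W.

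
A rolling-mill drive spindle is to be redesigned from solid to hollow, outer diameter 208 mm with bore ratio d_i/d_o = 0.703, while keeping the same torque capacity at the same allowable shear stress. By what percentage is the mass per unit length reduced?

39.0 %

Equal τ_max and T ⇒ the solid shaft needs d_s³ = d_o³(1−k⁴), so d_s = 208·(1−0.703⁴)^(1/3) = 189.5 mm.
Area ratio A_h/A_s = d_o²(1−k²)/d_s² = (1−k²)/(1−k⁴)^(2/3) = 0.6096.
Mass saving = 1 − 0.6096 = 39.0 %.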